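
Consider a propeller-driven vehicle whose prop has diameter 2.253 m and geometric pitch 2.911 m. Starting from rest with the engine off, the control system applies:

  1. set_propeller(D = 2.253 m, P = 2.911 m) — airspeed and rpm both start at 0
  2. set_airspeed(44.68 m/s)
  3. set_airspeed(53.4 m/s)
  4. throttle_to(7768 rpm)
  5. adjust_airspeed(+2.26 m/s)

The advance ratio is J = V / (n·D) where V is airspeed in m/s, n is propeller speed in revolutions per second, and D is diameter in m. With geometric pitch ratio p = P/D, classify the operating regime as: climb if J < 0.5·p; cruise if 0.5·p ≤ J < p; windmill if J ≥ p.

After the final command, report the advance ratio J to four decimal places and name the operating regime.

set_propeller: D = 2.253 m, P = 2.911 m (p = P/D = 1.292055); state ← (V=0, rpm=0)
set_airspeed(44.68): V ← 44.68 m/s
set_airspeed(53.4): V ← 53.4 m/s
throttle_to(7768): rpm ← 7768
adjust_airspeed(+2.26): V ← 53.4 +2.26 = 55.66 m/s
final state: V = 55.66 m/s, rpm = 7768 → n = rpm/60 = 129.466667 rev/s
J = V / (n·D) = 55.66 / (129.466667 × 2.253) = 0.190820
regime bands: climb J<0.6460 | cruise [0.6460, 1.2921) | windmill J≥1.2921
J = 0.1908 → climb

J = 0.1908, regime = climb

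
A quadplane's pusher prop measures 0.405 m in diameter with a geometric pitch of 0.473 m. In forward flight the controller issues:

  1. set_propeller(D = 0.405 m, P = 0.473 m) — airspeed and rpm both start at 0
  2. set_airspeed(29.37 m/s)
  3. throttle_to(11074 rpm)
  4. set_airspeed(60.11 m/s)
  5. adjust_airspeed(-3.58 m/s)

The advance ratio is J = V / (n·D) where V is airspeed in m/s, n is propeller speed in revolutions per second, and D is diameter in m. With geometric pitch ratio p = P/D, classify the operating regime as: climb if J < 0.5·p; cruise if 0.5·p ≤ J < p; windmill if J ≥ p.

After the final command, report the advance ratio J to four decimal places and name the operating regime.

set_propeller: D = 0.405 m, P = 0.473 m (p = P/D = 1.167901); state ← (V=0, rpm=0)
set_airspeed(29.37): V ← 29.37 m/s
throttle_to(11074): rpm ← 11074
set_airspeed(60.11): V ← 60.11 m/s
adjust_airspeed(-3.58): V ← 60.11 -3.58 = 56.53 m/s
final state: V = 56.53 m/s, rpm = 11074 → n = rpm/60 = 184.566667 rev/s
J = V / (n·D) = 56.53 / (184.566667 × 0.405) = 0.756259
regime bands: climb J<0.5840 | cruise [0.5840, 1.1679) | windmill J≥1.1679
J = 0.7563 → cruise

J = 0.7563, regime = cruise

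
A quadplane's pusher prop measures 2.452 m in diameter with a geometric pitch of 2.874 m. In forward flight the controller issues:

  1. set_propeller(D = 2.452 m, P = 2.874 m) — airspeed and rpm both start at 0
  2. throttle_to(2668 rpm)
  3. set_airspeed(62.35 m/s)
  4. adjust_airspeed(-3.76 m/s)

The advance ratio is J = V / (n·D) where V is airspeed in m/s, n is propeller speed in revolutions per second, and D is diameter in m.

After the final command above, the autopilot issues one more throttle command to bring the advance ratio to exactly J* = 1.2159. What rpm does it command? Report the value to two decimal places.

set_propeller: D = 2.452 m, P = 2.874 m (p = P/D = 1.172104); state ← (V=0, rpm=0)
throttle_to(2668): rpm ← 2668
set_airspeed(62.35): V ← 62.35 m/s
adjust_airspeed(-3.76): V ← 62.35 -3.76 = 58.59 m/s
final state: V = 58.59 m/s, rpm = 2668 → n = rpm/60 = 44.466667 rev/s
target J* = 1.2159; solve J* = V/(n·D) for n: n = V/(J*·D) = 58.59/(1.2159 × 2.452) = 19.651928 rev/s
rpm = 60·n = 1179.115705

rpm = 1179.12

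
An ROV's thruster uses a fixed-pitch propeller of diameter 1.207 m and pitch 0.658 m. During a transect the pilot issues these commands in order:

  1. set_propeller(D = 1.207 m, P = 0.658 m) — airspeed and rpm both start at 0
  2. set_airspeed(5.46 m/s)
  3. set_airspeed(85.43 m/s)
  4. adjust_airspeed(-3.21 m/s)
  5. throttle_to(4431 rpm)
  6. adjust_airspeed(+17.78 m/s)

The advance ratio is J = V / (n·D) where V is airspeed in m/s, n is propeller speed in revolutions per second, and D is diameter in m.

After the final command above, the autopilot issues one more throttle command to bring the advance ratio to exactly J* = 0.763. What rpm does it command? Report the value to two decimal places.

set_propeller: D = 1.207 m, P = 0.658 m (p = P/D = 0.545153); state ← (V=0, rpm=0)
set_airspeed(5.46): V ← 5.46 m/s
set_airspeed(85.43): V ← 85.43 m/s
adjust_airspeed(-3.21): V ← 85.43 -3.21 = 82.22 m/s
throttle_to(4431): rpm ← 4431
adjust_airspeed(+17.78): V ← 82.22 +17.78 = 100 m/s
final state: V = 100 m/s, rpm = 4431 → n = rpm/60 = 73.850000 rev/s
target J* = 0.763; solve J* = V/(n·D) for n: n = V/(J*·D) = 100/(0.763 × 1.207) = 108.584589 rev/s
rpm = 60·n = 6515.075341

rpm = 6515.08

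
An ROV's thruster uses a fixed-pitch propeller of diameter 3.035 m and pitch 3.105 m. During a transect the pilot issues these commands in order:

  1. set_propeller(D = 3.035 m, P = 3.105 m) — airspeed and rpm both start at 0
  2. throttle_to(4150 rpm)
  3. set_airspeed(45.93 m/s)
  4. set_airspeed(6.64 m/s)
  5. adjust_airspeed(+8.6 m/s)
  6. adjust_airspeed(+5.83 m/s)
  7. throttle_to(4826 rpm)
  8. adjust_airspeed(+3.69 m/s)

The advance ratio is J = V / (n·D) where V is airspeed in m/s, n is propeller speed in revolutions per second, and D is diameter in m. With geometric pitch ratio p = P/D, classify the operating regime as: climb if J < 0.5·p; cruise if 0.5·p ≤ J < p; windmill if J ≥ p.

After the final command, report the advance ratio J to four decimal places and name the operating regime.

J = 0.1014, regime = climb

set_propeller: D = 3.035 m, P = 3.105 m (p = P/D = 1.023064); state ← (V=0, rpm=0)
throttle_to(4150): rpm ← 4150
set_airspeed(45.93): V ← 45.93 m/s
set_airspeed(6.64): V ← 6.64 m/s
adjust_airspeed(+8.6): V ← 6.64 +8.6 = 15.24 m/s
adjust_airspeed(+5.83): V ← 15.24 +5.83 = 21.07 m/s
throttle_to(4826): rpm ← 4826
adjust_airspeed(+3.69): V ← 21.07 +3.69 = 24.76 m/s
final state: V = 24.76 m/s, rpm = 4826 → n = rpm/60 = 80.433333 rev/s
J = V / (n·D) = 24.76 / (80.433333 × 3.035) = 0.101428
regime bands: climb J<0.5115 | cruise [0.5115, 1.0231) | windmill J≥1.0231
J = 0.1014 → climb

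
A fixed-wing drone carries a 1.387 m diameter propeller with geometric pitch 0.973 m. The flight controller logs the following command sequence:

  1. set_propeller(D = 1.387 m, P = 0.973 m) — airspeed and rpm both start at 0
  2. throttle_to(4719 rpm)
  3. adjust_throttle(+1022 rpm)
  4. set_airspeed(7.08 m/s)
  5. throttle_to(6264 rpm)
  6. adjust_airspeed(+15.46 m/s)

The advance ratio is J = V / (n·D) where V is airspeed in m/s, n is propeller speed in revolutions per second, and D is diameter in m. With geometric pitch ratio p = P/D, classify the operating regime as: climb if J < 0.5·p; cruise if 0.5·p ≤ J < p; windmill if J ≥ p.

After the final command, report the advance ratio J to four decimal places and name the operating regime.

J = 0.1557, regime = climb

set_propeller: D = 1.387 m, P = 0.973 m (p = P/D = 0.701514); state ← (V=0, rpm=0)
throttle_to(4719): rpm ← 4719
adjust_throttle(+1022): rpm ← 4719 +1022 = 5741
set_airspeed(7.08): V ← 7.08 m/s
throttle_to(6264): rpm ← 6264
adjust_airspeed(+15.46): V ← 7.08 +15.46 = 22.54 m/s
final state: V = 22.54 m/s, rpm = 6264 → n = rpm/60 = 104.400000 rev/s
J = V / (n·D) = 22.54 / (104.400000 × 1.387) = 0.155660
regime bands: climb J<0.3508 | cruise [0.3508, 0.7015) | windmill J≥0.7015
J = 0.1557 → climb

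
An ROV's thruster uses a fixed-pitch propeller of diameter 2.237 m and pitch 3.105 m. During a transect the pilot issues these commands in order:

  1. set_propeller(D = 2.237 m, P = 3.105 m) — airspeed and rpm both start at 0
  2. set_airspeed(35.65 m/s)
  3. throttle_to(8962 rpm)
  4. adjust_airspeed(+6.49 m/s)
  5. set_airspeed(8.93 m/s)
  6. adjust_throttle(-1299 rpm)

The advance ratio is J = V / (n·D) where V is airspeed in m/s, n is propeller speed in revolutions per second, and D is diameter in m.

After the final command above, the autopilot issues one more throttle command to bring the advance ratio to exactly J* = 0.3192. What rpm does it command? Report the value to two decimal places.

set_propeller: D = 2.237 m, P = 3.105 m (p = P/D = 1.388020); state ← (V=0, rpm=0)
set_airspeed(35.65): V ← 35.65 m/s
throttle_to(8962): rpm ← 8962
adjust_airspeed(+6.49): V ← 35.65 +6.49 = 42.14 m/s
set_airspeed(8.93): V ← 8.93 m/s
adjust_throttle(-1299): rpm ← 8962 -1299 = 7663
final state: V = 8.93 m/s, rpm = 7663 → n = rpm/60 = 127.716667 rev/s
target J* = 0.3192; solve J* = V/(n·D) for n: n = V/(J*·D) = 8.93/(0.3192 × 2.237) = 12.506120 rev/s
rpm = 60·n = 750.367201

rpm = 750.37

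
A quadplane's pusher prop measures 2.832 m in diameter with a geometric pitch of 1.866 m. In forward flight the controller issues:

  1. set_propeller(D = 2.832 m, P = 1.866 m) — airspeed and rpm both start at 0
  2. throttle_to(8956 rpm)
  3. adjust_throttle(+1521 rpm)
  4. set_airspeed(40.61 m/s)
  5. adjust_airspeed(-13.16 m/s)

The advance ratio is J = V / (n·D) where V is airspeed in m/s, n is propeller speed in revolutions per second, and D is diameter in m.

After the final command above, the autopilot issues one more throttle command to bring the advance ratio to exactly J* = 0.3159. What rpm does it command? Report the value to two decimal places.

set_propeller: D = 2.832 m, P = 1.866 m (p = P/D = 0.658898); state ← (V=0, rpm=0)
throttle_to(8956): rpm ← 8956
adjust_throttle(+1521): rpm ← 8956 +1521 = 10477
set_airspeed(40.61): V ← 40.61 m/s
adjust_airspeed(-13.16): V ← 40.61 -13.16 = 27.45 m/s
final state: V = 27.45 m/s, rpm = 10477 → n = rpm/60 = 174.616667 rev/s
target J* = 0.3159; solve J* = V/(n·D) for n: n = V/(J*·D) = 27.45/(0.3159 × 2.832) = 30.683117 rev/s
rpm = 60·n = 1840.987010

rpm = 1840.99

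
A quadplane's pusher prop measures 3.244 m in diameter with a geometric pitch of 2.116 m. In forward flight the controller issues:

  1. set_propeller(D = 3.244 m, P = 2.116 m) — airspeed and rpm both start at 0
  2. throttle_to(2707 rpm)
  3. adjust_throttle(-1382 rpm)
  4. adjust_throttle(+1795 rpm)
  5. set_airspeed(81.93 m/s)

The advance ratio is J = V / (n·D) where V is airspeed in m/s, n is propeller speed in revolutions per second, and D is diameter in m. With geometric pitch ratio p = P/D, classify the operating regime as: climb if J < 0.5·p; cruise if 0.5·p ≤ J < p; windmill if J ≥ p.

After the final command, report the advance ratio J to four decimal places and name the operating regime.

J = 0.4857, regime = cruise

set_propeller: D = 3.244 m, P = 2.116 m (p = P/D = 0.652281); state ← (V=0, rpm=0)
throttle_to(2707): rpm ← 2707
adjust_throttle(-1382): rpm ← 2707 -1382 = 1325
adjust_throttle(+1795): rpm ← 1325 +1795 = 3120
set_airspeed(81.93): V ← 81.93 m/s
final state: V = 81.93 m/s, rpm = 3120 → n = rpm/60 = 52.000000 rev/s
J = V / (n·D) = 81.93 / (52.000000 × 3.244) = 0.485690
regime bands: climb J<0.3261 | cruise [0.3261, 0.6523) | windmill J≥0.6523
J = 0.4857 → cruise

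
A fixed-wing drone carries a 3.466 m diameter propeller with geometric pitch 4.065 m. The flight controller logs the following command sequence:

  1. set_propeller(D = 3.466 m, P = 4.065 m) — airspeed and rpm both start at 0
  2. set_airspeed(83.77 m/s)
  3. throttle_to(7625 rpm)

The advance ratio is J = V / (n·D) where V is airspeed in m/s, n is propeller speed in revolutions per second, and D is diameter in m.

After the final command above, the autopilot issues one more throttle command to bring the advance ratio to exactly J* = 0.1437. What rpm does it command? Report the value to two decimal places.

set_propeller: D = 3.466 m, P = 4.065 m (p = P/D = 1.172822); state ← (V=0, rpm=0)
set_airspeed(83.77): V ← 83.77 m/s
throttle_to(7625): rpm ← 7625
final state: V = 83.77 m/s, rpm = 7625 → n = rpm/60 = 127.083333 rev/s
target J* = 0.1437; solve J* = V/(n·D) for n: n = V/(J*·D) = 83.77/(0.1437 × 3.466) = 168.191169 rev/s
rpm = 60·n = 10091.470136

rpm = 10091.47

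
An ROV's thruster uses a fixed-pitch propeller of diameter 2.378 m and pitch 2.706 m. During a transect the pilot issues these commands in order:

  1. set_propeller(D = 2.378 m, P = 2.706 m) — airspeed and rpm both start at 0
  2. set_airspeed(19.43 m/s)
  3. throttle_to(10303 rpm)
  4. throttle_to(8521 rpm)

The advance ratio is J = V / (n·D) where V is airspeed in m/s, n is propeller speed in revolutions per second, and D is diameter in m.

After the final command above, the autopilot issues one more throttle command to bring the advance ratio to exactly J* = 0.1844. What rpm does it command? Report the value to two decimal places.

set_propeller: D = 2.378 m, P = 2.706 m (p = P/D = 1.137931); state ← (V=0, rpm=0)
set_airspeed(19.43): V ← 19.43 m/s
throttle_to(10303): rpm ← 10303
throttle_to(8521): rpm ← 8521
final state: V = 19.43 m/s, rpm = 8521 → n = rpm/60 = 142.016667 rev/s
target J* = 0.1844; solve J* = V/(n·D) for n: n = V/(J*·D) = 19.43/(0.1844 × 2.378) = 44.309825 rev/s
rpm = 60·n = 2658.589493

rpm = 2658.59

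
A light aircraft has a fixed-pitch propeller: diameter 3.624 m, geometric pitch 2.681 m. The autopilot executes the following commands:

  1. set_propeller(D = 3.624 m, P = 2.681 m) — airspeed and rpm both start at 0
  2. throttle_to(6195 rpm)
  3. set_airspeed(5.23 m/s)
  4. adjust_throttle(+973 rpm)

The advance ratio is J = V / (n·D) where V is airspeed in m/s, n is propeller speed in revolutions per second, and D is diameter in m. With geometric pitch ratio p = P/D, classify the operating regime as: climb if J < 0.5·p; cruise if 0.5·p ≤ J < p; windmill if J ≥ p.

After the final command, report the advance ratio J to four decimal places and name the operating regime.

J = 0.0121, regime = climb

set_propeller: D = 3.624 m, P = 2.681 m (p = P/D = 0.739790); state ← (V=0, rpm=0)
throttle_to(6195): rpm ← 6195
set_airspeed(5.23): V ← 5.23 m/s
adjust_throttle(+973): rpm ← 6195 +973 = 7168
final state: V = 5.23 m/s, rpm = 7168 → n = rpm/60 = 119.466667 rev/s
J = V / (n·D) = 5.23 / (119.466667 × 3.624) = 0.012080
regime bands: climb J<0.3699 | cruise [0.3699, 0.7398) | windmill J≥0.7398
J = 0.0121 → climb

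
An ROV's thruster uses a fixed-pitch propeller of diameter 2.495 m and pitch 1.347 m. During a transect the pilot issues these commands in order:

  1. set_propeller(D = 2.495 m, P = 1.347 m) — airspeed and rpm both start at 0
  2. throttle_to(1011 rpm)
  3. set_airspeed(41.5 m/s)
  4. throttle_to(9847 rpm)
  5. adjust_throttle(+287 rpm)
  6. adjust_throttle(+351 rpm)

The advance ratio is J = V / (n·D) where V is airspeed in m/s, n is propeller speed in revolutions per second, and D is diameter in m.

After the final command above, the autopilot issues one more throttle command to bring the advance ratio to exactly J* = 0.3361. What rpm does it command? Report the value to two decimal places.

set_propeller: D = 2.495 m, P = 1.347 m (p = P/D = 0.539880); state ← (V=0, rpm=0)
throttle_to(1011): rpm ← 1011
set_airspeed(41.5): V ← 41.5 m/s
throttle_to(9847): rpm ← 9847
adjust_throttle(+287): rpm ← 9847 +287 = 10134
adjust_throttle(+351): rpm ← 10134 +351 = 10485
final state: V = 41.5 m/s, rpm = 10485 → n = rpm/60 = 174.750000 rev/s
target J* = 0.3361; solve J* = V/(n·D) for n: n = V/(J*·D) = 41.5/(0.3361 × 2.495) = 49.489041 rev/s
rpm = 60·n = 2969.342434

rpm = 2969.34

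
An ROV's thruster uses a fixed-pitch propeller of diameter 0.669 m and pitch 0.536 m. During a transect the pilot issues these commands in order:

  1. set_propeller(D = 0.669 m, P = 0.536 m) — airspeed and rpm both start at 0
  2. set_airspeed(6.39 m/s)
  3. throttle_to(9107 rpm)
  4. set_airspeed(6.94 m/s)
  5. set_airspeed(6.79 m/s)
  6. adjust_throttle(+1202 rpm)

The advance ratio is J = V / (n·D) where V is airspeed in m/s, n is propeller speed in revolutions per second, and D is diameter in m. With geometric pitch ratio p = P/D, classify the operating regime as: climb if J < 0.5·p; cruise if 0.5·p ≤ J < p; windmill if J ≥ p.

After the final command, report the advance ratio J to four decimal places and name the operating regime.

set_propeller: D = 0.669 m, P = 0.536 m (p = P/D = 0.801196); state ← (V=0, rpm=0)
set_airspeed(6.39): V ← 6.39 m/s
throttle_to(9107): rpm ← 9107
set_airspeed(6.94): V ← 6.94 m/s
set_airspeed(6.79): V ← 6.79 m/s
adjust_throttle(+1202): rpm ← 9107 +1202 = 10309
final state: V = 6.79 m/s, rpm = 10309 → n = rpm/60 = 171.816667 rev/s
J = V / (n·D) = 6.79 / (171.816667 × 0.669) = 0.059072
regime bands: climb J<0.4006 | cruise [0.4006, 0.8012) | windmill J≥0.8012
J = 0.0591 → climb

J = 0.0591, regime = climb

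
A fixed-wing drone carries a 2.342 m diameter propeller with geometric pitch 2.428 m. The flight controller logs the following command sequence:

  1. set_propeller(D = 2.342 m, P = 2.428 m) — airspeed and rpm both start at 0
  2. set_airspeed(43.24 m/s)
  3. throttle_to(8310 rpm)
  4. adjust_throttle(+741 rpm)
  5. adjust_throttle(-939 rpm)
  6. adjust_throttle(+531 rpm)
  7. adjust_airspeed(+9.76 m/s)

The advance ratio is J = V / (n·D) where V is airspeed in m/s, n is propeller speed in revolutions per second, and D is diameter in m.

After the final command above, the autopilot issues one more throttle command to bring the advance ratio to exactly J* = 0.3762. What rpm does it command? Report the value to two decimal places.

set_propeller: D = 2.342 m, P = 2.428 m (p = P/D = 1.036721); state ← (V=0, rpm=0)
set_airspeed(43.24): V ← 43.24 m/s
throttle_to(8310): rpm ← 8310
adjust_throttle(+741): rpm ← 8310 +741 = 9051
adjust_throttle(-939): rpm ← 9051 -939 = 8112
adjust_throttle(+531): rpm ← 8112 +531 = 8643
adjust_airspeed(+9.76): V ← 43.24 +9.76 = 53 m/s
final state: V = 53 m/s, rpm = 8643 → n = rpm/60 = 144.050000 rev/s
target J* = 0.3762; solve J* = V/(n·D) for n: n = V/(J*·D) = 53/(0.3762 × 2.342) = 60.154786 rev/s
rpm = 60·n = 3609.287173

rpm = 3609.29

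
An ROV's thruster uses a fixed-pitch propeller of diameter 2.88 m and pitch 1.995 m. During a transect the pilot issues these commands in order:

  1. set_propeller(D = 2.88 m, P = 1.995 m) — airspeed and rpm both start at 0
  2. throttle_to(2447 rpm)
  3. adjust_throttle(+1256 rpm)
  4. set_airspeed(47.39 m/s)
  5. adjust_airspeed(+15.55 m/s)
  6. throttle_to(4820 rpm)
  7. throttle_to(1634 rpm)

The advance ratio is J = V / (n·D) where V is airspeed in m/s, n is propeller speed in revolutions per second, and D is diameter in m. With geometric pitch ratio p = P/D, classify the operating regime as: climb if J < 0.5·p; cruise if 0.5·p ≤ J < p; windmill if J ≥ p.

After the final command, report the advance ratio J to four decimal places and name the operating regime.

J = 0.8025, regime = windmill

set_propeller: D = 2.88 m, P = 1.995 m (p = P/D = 0.692708); state ← (V=0, rpm=0)
throttle_to(2447): rpm ← 2447
adjust_throttle(+1256): rpm ← 2447 +1256 = 3703
set_airspeed(47.39): V ← 47.39 m/s
adjust_airspeed(+15.55): V ← 47.39 +15.55 = 62.94 m/s
throttle_to(4820): rpm ← 4820
throttle_to(1634): rpm ← 1634
final state: V = 62.94 m/s, rpm = 1634 → n = rpm/60 = 27.233333 rev/s
J = V / (n·D) = 62.94 / (27.233333 × 2.88) = 0.802479
regime bands: climb J<0.3464 | cruise [0.3464, 0.6927) | windmill J≥0.6927
J = 0.8025 → windmill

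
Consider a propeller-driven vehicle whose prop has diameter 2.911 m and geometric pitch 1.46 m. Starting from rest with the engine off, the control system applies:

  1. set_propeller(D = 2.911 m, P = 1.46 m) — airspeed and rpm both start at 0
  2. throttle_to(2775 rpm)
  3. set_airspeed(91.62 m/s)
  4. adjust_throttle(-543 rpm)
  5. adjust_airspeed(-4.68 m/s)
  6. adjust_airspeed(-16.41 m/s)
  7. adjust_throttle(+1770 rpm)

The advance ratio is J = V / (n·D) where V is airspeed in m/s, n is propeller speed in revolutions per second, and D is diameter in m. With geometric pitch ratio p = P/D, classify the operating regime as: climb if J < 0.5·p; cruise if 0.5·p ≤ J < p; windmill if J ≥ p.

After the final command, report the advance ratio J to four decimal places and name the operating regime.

set_propeller: D = 2.911 m, P = 1.46 m (p = P/D = 0.501546); state ← (V=0, rpm=0)
throttle_to(2775): rpm ← 2775
set_airspeed(91.62): V ← 91.62 m/s
adjust_throttle(-543): rpm ← 2775 -543 = 2232
adjust_airspeed(-4.68): V ← 91.62 -4.68 = 86.94 m/s
adjust_airspeed(-16.41): V ← 86.94 -16.41 = 70.53 m/s
adjust_throttle(+1770): rpm ← 2232 +1770 = 4002
final state: V = 70.53 m/s, rpm = 4002 → n = rpm/60 = 66.700000 rev/s
J = V / (n·D) = 70.53 / (66.700000 × 2.911) = 0.363250
regime bands: climb J<0.2508 | cruise [0.2508, 0.5015) | windmill J≥0.5015
J = 0.3633 → cruise

J = 0.3633, regime = cruise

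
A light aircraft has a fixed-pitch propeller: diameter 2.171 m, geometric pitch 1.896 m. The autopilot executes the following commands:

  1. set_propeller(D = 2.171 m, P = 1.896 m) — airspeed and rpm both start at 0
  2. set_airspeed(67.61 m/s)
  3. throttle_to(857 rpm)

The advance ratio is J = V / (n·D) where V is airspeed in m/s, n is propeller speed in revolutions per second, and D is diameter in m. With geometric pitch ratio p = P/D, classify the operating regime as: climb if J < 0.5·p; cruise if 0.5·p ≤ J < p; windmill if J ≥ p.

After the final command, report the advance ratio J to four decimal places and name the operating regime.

J = 2.1803, regime = windmill

set_propeller: D = 2.171 m, P = 1.896 m (p = P/D = 0.873330); state ← (V=0, rpm=0)
set_airspeed(67.61): V ← 67.61 m/s
throttle_to(857): rpm ← 857
final state: V = 67.61 m/s, rpm = 857 → n = rpm/60 = 14.283333 rev/s
J = V / (n·D) = 67.61 / (14.283333 × 2.171) = 2.180327
regime bands: climb J<0.4367 | cruise [0.4367, 0.8733) | windmill J≥0.8733
J = 2.1803 → windmill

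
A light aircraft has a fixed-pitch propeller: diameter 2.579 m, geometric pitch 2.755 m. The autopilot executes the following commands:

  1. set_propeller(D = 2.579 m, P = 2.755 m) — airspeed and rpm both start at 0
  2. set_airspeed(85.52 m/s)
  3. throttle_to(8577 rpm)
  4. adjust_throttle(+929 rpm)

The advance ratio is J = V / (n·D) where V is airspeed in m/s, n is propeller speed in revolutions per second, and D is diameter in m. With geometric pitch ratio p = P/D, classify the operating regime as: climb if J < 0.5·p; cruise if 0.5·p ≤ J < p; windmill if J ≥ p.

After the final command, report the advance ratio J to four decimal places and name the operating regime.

set_propeller: D = 2.579 m, P = 2.755 m (p = P/D = 1.068244); state ← (V=0, rpm=0)
set_airspeed(85.52): V ← 85.52 m/s
throttle_to(8577): rpm ← 8577
adjust_throttle(+929): rpm ← 8577 +929 = 9506
final state: V = 85.52 m/s, rpm = 9506 → n = rpm/60 = 158.433333 rev/s
J = V / (n·D) = 85.52 / (158.433333 × 2.579) = 0.209300
regime bands: climb J<0.5341 | cruise [0.5341, 1.0682) | windmill J≥1.0682
J = 0.2093 → climb

J = 0.2093, regime = climb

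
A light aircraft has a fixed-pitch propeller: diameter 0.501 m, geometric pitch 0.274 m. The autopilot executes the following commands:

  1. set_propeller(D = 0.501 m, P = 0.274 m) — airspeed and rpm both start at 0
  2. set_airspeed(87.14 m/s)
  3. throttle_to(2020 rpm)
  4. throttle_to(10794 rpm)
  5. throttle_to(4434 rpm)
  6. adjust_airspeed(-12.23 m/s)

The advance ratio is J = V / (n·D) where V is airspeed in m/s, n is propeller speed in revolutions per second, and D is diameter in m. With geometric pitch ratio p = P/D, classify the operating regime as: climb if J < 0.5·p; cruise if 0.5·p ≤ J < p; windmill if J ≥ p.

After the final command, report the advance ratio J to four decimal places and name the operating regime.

J = 2.0233, regime = windmill

set_propeller: D = 0.501 m, P = 0.274 m (p = P/D = 0.546906); state ← (V=0, rpm=0)
set_airspeed(87.14): V ← 87.14 m/s
throttle_to(2020): rpm ← 2020
throttle_to(10794): rpm ← 10794
throttle_to(4434): rpm ← 4434
adjust_airspeed(-12.23): V ← 87.14 -12.23 = 74.91 m/s
final state: V = 74.91 m/s, rpm = 4434 → n = rpm/60 = 73.900000 rev/s
J = V / (n·D) = 74.91 / (73.900000 × 0.501) = 2.023288
regime bands: climb J<0.2735 | cruise [0.2735, 0.5469) | windmill J≥0.5469
J = 2.0233 → windmill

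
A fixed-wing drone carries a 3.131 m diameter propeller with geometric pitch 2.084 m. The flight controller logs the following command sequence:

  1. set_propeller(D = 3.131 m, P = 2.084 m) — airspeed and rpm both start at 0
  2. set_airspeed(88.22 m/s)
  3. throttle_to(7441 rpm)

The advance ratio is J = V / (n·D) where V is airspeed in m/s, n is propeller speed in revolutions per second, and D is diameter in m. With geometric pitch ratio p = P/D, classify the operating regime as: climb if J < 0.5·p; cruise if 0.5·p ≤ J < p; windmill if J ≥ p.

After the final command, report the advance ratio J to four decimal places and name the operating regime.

set_propeller: D = 3.131 m, P = 2.084 m (p = P/D = 0.665602); state ← (V=0, rpm=0)
set_airspeed(88.22): V ← 88.22 m/s
throttle_to(7441): rpm ← 7441
final state: V = 88.22 m/s, rpm = 7441 → n = rpm/60 = 124.016667 rev/s
J = V / (n·D) = 88.22 / (124.016667 × 3.131) = 0.227198
regime bands: climb J<0.3328 | cruise [0.3328, 0.6656) | windmill J≥0.6656
J = 0.2272 → climb

J = 0.2272, regime = climb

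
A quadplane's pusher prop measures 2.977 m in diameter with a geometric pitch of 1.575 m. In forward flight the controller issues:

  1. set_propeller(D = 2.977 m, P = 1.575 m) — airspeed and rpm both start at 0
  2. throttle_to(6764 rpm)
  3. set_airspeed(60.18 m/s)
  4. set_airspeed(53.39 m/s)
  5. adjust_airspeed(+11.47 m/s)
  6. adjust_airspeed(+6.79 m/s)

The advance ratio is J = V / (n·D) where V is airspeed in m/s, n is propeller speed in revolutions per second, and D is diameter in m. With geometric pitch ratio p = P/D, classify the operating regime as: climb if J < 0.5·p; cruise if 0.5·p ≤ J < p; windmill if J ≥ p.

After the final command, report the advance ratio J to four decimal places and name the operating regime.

J = 0.2135, regime = climb

set_propeller: D = 2.977 m, P = 1.575 m (p = P/D = 0.529056); state ← (V=0, rpm=0)
throttle_to(6764): rpm ← 6764
set_airspeed(60.18): V ← 60.18 m/s
set_airspeed(53.39): V ← 53.39 m/s
adjust_airspeed(+11.47): V ← 53.39 +11.47 = 64.86 m/s
adjust_airspeed(+6.79): V ← 64.86 +6.79 = 71.65 m/s
final state: V = 71.65 m/s, rpm = 6764 → n = rpm/60 = 112.733333 rev/s
J = V / (n·D) = 71.65 / (112.733333 × 2.977) = 0.213494
regime bands: climb J<0.2645 | cruise [0.2645, 0.5291) | windmill J≥0.5291
J = 0.2135 → climb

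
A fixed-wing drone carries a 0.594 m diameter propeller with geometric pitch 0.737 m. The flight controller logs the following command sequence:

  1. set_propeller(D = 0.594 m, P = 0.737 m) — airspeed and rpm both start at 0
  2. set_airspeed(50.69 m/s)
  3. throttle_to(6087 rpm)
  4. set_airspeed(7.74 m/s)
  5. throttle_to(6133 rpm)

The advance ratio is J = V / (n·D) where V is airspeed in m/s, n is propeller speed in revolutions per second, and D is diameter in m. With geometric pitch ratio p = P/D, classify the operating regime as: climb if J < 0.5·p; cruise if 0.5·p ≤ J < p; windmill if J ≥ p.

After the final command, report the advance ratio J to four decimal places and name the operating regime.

set_propeller: D = 0.594 m, P = 0.737 m (p = P/D = 1.240741); state ← (V=0, rpm=0)
set_airspeed(50.69): V ← 50.69 m/s
throttle_to(6087): rpm ← 6087
set_airspeed(7.74): V ← 7.74 m/s
throttle_to(6133): rpm ← 6133
final state: V = 7.74 m/s, rpm = 6133 → n = rpm/60 = 102.216667 rev/s
J = V / (n·D) = 7.74 / (102.216667 × 0.594) = 0.127477
regime bands: climb J<0.6204 | cruise [0.6204, 1.2407) | windmill J≥1.2407
J = 0.1275 → climb

J = 0.1275, regime = climb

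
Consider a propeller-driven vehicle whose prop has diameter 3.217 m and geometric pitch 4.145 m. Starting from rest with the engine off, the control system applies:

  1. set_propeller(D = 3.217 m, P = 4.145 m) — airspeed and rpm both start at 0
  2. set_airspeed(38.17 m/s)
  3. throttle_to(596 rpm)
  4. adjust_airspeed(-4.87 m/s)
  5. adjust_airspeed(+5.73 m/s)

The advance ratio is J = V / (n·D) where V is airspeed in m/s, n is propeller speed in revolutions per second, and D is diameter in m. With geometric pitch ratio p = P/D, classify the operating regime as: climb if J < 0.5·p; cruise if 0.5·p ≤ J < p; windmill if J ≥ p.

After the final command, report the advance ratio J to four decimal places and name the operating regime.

set_propeller: D = 3.217 m, P = 4.145 m (p = P/D = 1.288468); state ← (V=0, rpm=0)
set_airspeed(38.17): V ← 38.17 m/s
throttle_to(596): rpm ← 596
adjust_airspeed(-4.87): V ← 38.17 -4.87 = 33.3 m/s
adjust_airspeed(+5.73): V ← 33.3 +5.73 = 39.03 m/s
final state: V = 39.03 m/s, rpm = 596 → n = rpm/60 = 9.933333 rev/s
J = V / (n·D) = 39.03 / (9.933333 × 3.217) = 1.221385
regime bands: climb J<0.6442 | cruise [0.6442, 1.2885) | windmill J≥1.2885
J = 1.2214 → cruise

J = 1.2214, regime = cruise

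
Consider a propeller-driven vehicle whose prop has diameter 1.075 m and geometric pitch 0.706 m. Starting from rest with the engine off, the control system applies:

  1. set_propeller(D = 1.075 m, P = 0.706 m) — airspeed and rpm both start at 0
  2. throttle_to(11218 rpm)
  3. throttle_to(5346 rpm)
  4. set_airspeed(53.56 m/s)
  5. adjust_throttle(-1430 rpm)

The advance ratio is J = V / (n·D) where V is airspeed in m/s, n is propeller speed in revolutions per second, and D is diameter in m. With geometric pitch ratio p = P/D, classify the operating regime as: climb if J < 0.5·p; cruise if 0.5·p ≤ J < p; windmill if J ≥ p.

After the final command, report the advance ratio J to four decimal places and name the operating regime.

set_propeller: D = 1.075 m, P = 0.706 m (p = P/D = 0.656744); state ← (V=0, rpm=0)
throttle_to(11218): rpm ← 11218
throttle_to(5346): rpm ← 5346
set_airspeed(53.56): V ← 53.56 m/s
adjust_throttle(-1430): rpm ← 5346 -1430 = 3916
final state: V = 53.56 m/s, rpm = 3916 → n = rpm/60 = 65.266667 rev/s
J = V / (n·D) = 53.56 / (65.266667 × 1.075) = 0.763380
regime bands: climb J<0.3284 | cruise [0.3284, 0.6567) | windmill J≥0.6567
J = 0.7634 → windmill

J = 0.7634, regime = windmill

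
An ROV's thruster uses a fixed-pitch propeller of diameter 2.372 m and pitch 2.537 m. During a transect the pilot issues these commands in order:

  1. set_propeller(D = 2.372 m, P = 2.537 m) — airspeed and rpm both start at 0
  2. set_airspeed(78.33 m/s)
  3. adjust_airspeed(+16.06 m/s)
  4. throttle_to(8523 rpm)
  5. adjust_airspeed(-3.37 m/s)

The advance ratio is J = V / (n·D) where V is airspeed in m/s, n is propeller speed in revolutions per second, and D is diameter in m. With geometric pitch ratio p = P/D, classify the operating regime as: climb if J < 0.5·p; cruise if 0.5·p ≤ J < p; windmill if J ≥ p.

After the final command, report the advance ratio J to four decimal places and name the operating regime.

J = 0.2701, regime = climb

set_propeller: D = 2.372 m, P = 2.537 m (p = P/D = 1.069562); state ← (V=0, rpm=0)
set_airspeed(78.33): V ← 78.33 m/s
adjust_airspeed(+16.06): V ← 78.33 +16.06 = 94.39 m/s
throttle_to(8523): rpm ← 8523
adjust_airspeed(-3.37): V ← 94.39 -3.37 = 91.02 m/s
final state: V = 91.02 m/s, rpm = 8523 → n = rpm/60 = 142.050000 rev/s
J = V / (n·D) = 91.02 / (142.050000 × 2.372) = 0.270135
regime bands: climb J<0.5348 | cruise [0.5348, 1.0696) | windmill J≥1.0696
J = 0.2701 → climb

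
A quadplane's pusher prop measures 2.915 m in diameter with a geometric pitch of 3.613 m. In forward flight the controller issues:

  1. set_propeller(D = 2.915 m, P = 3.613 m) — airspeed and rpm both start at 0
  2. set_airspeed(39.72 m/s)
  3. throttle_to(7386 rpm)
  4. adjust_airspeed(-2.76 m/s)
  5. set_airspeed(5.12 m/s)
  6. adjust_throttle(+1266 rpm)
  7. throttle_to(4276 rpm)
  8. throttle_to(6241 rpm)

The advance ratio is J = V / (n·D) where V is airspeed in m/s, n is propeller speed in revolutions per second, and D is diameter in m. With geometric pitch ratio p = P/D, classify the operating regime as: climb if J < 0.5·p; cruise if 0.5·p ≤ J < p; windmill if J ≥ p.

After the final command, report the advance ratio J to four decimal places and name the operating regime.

set_propeller: D = 2.915 m, P = 3.613 m (p = P/D = 1.239451); state ← (V=0, rpm=0)
set_airspeed(39.72): V ← 39.72 m/s
throttle_to(7386): rpm ← 7386
adjust_airspeed(-2.76): V ← 39.72 -2.76 = 36.96 m/s
set_airspeed(5.12): V ← 5.12 m/s
adjust_throttle(+1266): rpm ← 7386 +1266 = 8652
throttle_to(4276): rpm ← 4276
throttle_to(6241): rpm ← 6241
final state: V = 5.12 m/s, rpm = 6241 → n = rpm/60 = 104.016667 rev/s
J = V / (n·D) = 5.12 / (104.016667 × 2.915) = 0.016886
regime bands: climb J<0.6197 | cruise [0.6197, 1.2395) | windmill J≥1.2395
J = 0.0169 → climb

J = 0.0169, regime = climb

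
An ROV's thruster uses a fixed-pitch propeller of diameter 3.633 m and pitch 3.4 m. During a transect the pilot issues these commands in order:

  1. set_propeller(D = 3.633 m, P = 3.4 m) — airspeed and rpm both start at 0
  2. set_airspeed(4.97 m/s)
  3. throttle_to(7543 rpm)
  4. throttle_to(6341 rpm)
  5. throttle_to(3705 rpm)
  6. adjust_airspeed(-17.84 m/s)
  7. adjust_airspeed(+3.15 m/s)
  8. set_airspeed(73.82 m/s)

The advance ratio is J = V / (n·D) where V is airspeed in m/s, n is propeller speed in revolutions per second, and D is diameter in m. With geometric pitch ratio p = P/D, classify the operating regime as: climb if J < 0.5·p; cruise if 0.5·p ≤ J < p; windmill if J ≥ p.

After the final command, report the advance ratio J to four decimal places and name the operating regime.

set_propeller: D = 3.633 m, P = 3.4 m (p = P/D = 0.935866); state ← (V=0, rpm=0)
set_airspeed(4.97): V ← 4.97 m/s
throttle_to(7543): rpm ← 7543
throttle_to(6341): rpm ← 6341
throttle_to(3705): rpm ← 3705
adjust_airspeed(-17.84): V ← 4.97 -17.84 = -12.87 m/s
adjust_airspeed(+3.15): V ← -12.87 +3.15 = -9.72 m/s
set_airspeed(73.82): V ← 73.82 m/s
final state: V = 73.82 m/s, rpm = 3705 → n = rpm/60 = 61.750000 rev/s
J = V / (n·D) = 73.82 / (61.750000 × 3.633) = 0.329057
regime bands: climb J<0.4679 | cruise [0.4679, 0.9359) | windmill J≥0.9359
J = 0.3291 → climb

J = 0.3291, regime = climb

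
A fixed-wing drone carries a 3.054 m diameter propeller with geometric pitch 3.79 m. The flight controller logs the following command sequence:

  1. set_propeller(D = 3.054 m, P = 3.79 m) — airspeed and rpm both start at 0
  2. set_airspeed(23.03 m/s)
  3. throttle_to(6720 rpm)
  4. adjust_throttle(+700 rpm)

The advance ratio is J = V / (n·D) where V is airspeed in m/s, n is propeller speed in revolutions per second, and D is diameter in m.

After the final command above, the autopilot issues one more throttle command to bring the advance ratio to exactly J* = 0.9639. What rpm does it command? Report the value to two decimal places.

set_propeller: D = 3.054 m, P = 3.79 m (p = P/D = 1.240995); state ← (V=0, rpm=0)
set_airspeed(23.03): V ← 23.03 m/s
throttle_to(6720): rpm ← 6720
adjust_throttle(+700): rpm ← 6720 +700 = 7420
final state: V = 23.03 m/s, rpm = 7420 → n = rpm/60 = 123.666667 rev/s
target J* = 0.9639; solve J* = V/(n·D) for n: n = V/(J*·D) = 23.03/(0.9639 × 3.054) = 7.823353 rev/s
rpm = 60·n = 469.401178

rpm = 469.40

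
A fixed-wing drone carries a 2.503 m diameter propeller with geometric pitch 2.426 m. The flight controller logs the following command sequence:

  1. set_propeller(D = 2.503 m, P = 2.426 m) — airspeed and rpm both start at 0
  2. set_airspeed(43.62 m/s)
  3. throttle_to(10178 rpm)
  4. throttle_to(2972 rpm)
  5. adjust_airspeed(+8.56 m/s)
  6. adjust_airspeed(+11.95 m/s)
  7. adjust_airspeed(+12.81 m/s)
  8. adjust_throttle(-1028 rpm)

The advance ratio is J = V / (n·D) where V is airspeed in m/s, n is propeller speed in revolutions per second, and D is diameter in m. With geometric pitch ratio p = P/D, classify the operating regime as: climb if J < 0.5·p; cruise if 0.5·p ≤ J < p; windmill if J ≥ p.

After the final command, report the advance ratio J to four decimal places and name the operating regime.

J = 0.9487, regime = cruise

set_propeller: D = 2.503 m, P = 2.426 m (p = P/D = 0.969237); state ← (V=0, rpm=0)
set_airspeed(43.62): V ← 43.62 m/s
throttle_to(10178): rpm ← 10178
throttle_to(2972): rpm ← 2972
adjust_airspeed(+8.56): V ← 43.62 +8.56 = 52.18 m/s
adjust_airspeed(+11.95): V ← 52.18 +11.95 = 64.13 m/s
adjust_airspeed(+12.81): V ← 64.13 +12.81 = 76.94 m/s
adjust_throttle(-1028): rpm ← 2972 -1028 = 1944
final state: V = 76.94 m/s, rpm = 1944 → n = rpm/60 = 32.400000 rev/s
J = V / (n·D) = 76.94 / (32.400000 × 2.503) = 0.948738
regime bands: climb J<0.4846 | cruise [0.4846, 0.9692) | windmill J≥0.9692
J = 0.9487 → cruise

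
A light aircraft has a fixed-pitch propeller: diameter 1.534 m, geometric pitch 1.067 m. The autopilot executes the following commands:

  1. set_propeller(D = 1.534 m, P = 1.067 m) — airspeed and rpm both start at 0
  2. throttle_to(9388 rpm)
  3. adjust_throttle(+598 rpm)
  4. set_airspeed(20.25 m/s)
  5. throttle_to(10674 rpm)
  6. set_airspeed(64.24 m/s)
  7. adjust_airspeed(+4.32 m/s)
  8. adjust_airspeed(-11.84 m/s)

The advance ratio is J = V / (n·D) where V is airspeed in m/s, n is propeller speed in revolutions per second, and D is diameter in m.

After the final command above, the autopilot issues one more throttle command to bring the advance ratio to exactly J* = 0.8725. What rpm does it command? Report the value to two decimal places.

set_propeller: D = 1.534 m, P = 1.067 m (p = P/D = 0.695567); state ← (V=0, rpm=0)
throttle_to(9388): rpm ← 9388
adjust_throttle(+598): rpm ← 9388 +598 = 9986
set_airspeed(20.25): V ← 20.25 m/s
throttle_to(10674): rpm ← 10674
set_airspeed(64.24): V ← 64.24 m/s
adjust_airspeed(+4.32): V ← 64.24 +4.32 = 68.56 m/s
adjust_airspeed(-11.84): V ← 68.56 -11.84 = 56.72 m/s
final state: V = 56.72 m/s, rpm = 10674 → n = rpm/60 = 177.900000 rev/s
target J* = 0.8725; solve J* = V/(n·D) for n: n = V/(J*·D) = 56.72/(0.8725 × 1.534) = 42.378485 rev/s
rpm = 60·n = 2542.709100

rpm = 2542.71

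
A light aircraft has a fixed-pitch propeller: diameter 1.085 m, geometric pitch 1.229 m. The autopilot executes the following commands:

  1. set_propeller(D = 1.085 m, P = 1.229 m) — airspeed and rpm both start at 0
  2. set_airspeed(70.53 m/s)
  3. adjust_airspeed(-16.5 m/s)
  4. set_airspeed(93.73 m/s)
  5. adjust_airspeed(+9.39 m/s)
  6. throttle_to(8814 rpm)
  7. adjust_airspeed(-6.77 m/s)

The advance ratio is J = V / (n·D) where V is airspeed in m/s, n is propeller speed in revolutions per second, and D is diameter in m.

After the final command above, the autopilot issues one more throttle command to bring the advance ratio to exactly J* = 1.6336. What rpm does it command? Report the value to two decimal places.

set_propeller: D = 1.085 m, P = 1.229 m (p = P/D = 1.132719); state ← (V=0, rpm=0)
set_airspeed(70.53): V ← 70.53 m/s
adjust_airspeed(-16.5): V ← 70.53 -16.5 = 54.03 m/s
set_airspeed(93.73): V ← 93.73 m/s
adjust_airspeed(+9.39): V ← 93.73 +9.39 = 103.12 m/s
throttle_to(8814): rpm ← 8814
adjust_airspeed(-6.77): V ← 103.12 -6.77 = 96.35 m/s
final state: V = 96.35 m/s, rpm = 8814 → n = rpm/60 = 146.900000 rev/s
target J* = 1.6336; solve J* = V/(n·D) for n: n = V/(J*·D) = 96.35/(1.6336 × 1.085) = 54.359600 rev/s
rpm = 60·n = 3261.576028

rpm = 3261.58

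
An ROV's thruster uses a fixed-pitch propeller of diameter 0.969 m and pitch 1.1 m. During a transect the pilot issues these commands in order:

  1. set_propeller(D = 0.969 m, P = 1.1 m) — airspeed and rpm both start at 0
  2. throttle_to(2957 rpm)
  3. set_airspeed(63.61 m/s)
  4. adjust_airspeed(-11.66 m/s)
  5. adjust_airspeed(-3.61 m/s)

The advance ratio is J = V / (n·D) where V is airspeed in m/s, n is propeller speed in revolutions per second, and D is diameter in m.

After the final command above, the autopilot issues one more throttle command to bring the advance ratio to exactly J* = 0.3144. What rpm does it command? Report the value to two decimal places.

rpm = 9520.32

set_propeller: D = 0.969 m, P = 1.1 m (p = P/D = 1.135191); state ← (V=0, rpm=0)
throttle_to(2957): rpm ← 2957
set_airspeed(63.61): V ← 63.61 m/s
adjust_airspeed(-11.66): V ← 63.61 -11.66 = 51.95 m/s
adjust_airspeed(-3.61): V ← 51.95 -3.61 = 48.34 m/s
final state: V = 48.34 m/s, rpm = 2957 → n = rpm/60 = 49.283333 rev/s
target J* = 0.3144; solve J* = V/(n·D) for n: n = V/(J*·D) = 48.34/(0.3144 × 0.969) = 158.672013 rev/s
rpm = 60·n = 9520.320784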